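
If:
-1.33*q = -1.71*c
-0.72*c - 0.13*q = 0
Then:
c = 0.00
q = 0.00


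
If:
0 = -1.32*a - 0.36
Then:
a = -0.27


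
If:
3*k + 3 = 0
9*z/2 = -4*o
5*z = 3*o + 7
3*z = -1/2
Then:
No Solution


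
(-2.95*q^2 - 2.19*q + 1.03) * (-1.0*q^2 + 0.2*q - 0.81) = 2.95*q^4 + 1.6*q^3 + 0.9215*q^2 + 1.9799*q - 0.8343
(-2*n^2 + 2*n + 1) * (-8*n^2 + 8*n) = 16*n^4 - 32*n^3 + 8*n^2 + 8*n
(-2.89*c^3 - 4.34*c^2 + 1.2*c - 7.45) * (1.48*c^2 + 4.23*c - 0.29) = -4.2772*c^5 - 18.6479*c^4 - 15.7441*c^3 - 4.6914*c^2 - 31.8615*c + 2.1605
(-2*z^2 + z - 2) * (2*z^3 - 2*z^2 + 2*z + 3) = -4*z^5 + 6*z^4 - 10*z^3 - z - 6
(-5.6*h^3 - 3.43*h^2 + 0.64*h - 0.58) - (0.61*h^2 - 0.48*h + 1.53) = -5.6*h^3 - 4.04*h^2 + 1.12*h - 2.11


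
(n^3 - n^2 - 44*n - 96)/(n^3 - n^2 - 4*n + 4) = (n^3 - n^2 - 44*n - 96)/(n^3 - n^2 - 4*n + 4)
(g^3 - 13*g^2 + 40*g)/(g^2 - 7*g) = (g^2 - 13*g + 40)/(g - 7)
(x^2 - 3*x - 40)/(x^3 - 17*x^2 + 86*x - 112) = (x + 5)/(x^2 - 9*x + 14)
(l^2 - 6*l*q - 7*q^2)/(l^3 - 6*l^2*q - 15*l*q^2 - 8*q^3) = (-l + 7*q)/(-l^2 + 7*l*q + 8*q^2)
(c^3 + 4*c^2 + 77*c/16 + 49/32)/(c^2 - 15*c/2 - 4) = (16*c^2 + 56*c + 49)/(16*(c - 8))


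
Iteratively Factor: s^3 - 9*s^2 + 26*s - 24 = (s - 4)*(s^2 - 5*s + 6) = (s - 4)*(s - 2)*(s - 3)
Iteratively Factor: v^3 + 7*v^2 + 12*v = (v)*(v^2 + 7*v + 12) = v*(v + 3)*(v + 4)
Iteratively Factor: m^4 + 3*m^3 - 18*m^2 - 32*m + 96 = (m - 2)*(m^3 + 5*m^2 - 8*m - 48) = (m - 2)*(m + 4)*(m^2 + m - 12) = (m - 3)*(m - 2)*(m + 4)*(m + 4)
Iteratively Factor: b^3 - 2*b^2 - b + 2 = (b - 1)*(b^2 - b - 2) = (b - 1)*(b + 1)*(b - 2)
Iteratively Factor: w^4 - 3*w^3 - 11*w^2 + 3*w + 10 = (w + 2)*(w^3 - 5*w^2 - w + 5) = (w - 5)*(w + 2)*(w^2 - 1) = (w - 5)*(w - 1)*(w + 2)*(w + 1)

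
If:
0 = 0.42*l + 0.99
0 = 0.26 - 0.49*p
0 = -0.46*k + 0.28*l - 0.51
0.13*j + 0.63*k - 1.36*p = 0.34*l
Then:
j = 11.71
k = -2.54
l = -2.36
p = 0.53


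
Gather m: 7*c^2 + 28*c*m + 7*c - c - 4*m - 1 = 7*c^2 + 6*c + m*(28*c - 4) - 1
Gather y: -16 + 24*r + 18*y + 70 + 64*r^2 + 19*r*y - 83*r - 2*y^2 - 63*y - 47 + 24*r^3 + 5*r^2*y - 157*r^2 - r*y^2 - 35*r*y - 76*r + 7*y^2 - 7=24*r^3 - 93*r^2 - 135*r + y^2*(5 - r) + y*(5*r^2 - 16*r - 45)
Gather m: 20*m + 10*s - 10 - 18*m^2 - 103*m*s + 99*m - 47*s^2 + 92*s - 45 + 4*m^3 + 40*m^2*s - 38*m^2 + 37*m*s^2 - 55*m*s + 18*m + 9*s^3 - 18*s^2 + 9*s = 4*m^3 + m^2*(40*s - 56) + m*(37*s^2 - 158*s + 137) + 9*s^3 - 65*s^2 + 111*s - 55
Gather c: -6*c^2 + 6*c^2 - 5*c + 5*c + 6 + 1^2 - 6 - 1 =0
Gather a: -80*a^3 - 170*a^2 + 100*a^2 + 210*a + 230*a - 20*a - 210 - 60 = -80*a^3 - 70*a^2 + 420*a - 270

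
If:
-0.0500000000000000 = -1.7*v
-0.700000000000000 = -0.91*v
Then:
No Solution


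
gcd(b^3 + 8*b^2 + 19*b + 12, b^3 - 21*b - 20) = b^2 + 5*b + 4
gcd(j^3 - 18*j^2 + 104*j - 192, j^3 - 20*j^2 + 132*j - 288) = j^2 - 14*j + 48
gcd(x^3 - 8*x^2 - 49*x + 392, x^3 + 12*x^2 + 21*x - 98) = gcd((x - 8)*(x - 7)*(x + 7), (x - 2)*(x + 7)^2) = x + 7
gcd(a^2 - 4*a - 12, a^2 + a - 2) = a + 2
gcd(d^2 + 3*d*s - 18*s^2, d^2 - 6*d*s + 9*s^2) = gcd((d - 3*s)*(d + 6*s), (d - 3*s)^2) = -d + 3*s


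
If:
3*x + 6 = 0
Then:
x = -2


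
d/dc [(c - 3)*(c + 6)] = 2*c + 3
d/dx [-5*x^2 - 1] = -10*x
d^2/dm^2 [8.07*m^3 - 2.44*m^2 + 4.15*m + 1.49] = 48.42*m - 4.88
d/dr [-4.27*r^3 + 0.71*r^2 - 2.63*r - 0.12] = -12.81*r^2 + 1.42*r - 2.63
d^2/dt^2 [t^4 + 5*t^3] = 6*t*(2*t + 5)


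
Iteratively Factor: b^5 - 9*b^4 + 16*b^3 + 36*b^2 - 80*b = (b)*(b^4 - 9*b^3 + 16*b^2 + 36*b - 80) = b*(b - 4)*(b^3 - 5*b^2 - 4*b + 20) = b*(b - 5)*(b - 4)*(b^2 - 4) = b*(b - 5)*(b - 4)*(b - 2)*(b + 2)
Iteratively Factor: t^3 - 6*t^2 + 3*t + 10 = (t - 2)*(t^2 - 4*t - 5) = (t - 2)*(t + 1)*(t - 5)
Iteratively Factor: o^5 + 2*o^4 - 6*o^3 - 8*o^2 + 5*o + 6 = (o + 1)*(o^4 + o^3 - 7*o^2 - o + 6) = (o + 1)*(o + 3)*(o^3 - 2*o^2 - o + 2) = (o + 1)^2*(o + 3)*(o^2 - 3*o + 2) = (o - 1)*(o + 1)^2*(o + 3)*(o - 2)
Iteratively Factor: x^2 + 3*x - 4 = (x - 1)*(x + 4)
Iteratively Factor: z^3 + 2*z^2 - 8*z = (z - 2)*(z^2 + 4*z) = (z - 2)*(z + 4)*(z)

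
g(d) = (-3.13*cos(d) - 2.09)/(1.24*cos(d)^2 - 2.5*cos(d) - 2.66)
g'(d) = (2.48*sin(d)*cos(d) - 2.5*sin(d))*(-3.13*cos(d) - 2.09)/(1.24*cos(d)^2 - 2.5*cos(d) - 2.66)^2 + 3.13*sin(d)/(1.24*cos(d)^2 - 2.5*cos(d) - 2.66) = (3.8812*sin(d)^2 - 5.1832*cos(d) - 6.982)*sin(d)/(-1.24*cos(d)^2 + 2.5*cos(d) + 2.66)^2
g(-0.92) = 1.07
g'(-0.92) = 0.44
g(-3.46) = 1.06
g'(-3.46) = -0.76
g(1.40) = 0.86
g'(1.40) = -0.43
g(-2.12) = 0.45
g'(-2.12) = 1.20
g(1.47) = 0.83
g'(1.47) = -0.43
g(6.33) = 1.33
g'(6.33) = -0.04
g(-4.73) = 0.79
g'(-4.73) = -0.44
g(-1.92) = 0.61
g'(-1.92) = 0.61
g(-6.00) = 1.30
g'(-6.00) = -0.21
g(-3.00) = 0.98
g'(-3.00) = 0.24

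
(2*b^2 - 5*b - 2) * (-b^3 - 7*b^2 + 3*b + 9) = -2*b^5 - 9*b^4 + 43*b^3 + 17*b^2 - 51*b - 18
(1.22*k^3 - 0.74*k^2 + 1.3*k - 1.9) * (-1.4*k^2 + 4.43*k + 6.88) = -1.708*k^5 + 6.4406*k^4 + 3.2954*k^3 + 3.3278*k^2 + 0.527000000000001*k - 13.072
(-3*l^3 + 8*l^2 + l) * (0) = 0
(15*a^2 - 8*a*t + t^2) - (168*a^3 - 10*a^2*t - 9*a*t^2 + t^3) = -168*a^3 + 10*a^2*t + 15*a^2 + 9*a*t^2 - 8*a*t - t^3 + t^2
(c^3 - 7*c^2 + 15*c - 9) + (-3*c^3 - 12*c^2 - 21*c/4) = -2*c^3 - 19*c^2 + 39*c/4 - 9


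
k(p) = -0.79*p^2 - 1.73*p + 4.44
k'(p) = -1.58*p - 1.73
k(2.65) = -5.69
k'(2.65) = -5.92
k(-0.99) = 5.38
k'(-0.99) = -0.17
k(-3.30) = 1.55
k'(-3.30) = 3.48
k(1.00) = 1.92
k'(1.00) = -3.31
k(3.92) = -14.48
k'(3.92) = -7.92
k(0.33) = 3.78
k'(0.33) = -2.25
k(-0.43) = 5.04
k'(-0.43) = -1.05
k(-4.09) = -1.70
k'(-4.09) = 4.73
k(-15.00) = -147.36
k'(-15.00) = 21.97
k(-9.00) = -43.98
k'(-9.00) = 12.49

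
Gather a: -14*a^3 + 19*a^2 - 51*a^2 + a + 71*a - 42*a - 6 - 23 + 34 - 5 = -14*a^3 - 32*a^2 + 30*a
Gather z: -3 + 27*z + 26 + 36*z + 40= 63*z + 63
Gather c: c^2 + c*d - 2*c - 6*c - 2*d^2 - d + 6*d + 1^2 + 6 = c^2 + c*(d - 8) - 2*d^2 + 5*d + 7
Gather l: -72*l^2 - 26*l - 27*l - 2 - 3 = -72*l^2 - 53*l - 5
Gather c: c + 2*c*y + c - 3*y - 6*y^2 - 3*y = c*(2*y + 2) - 6*y^2 - 6*y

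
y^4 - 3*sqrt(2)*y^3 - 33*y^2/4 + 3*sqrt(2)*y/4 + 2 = (y - 1/2)*(y + 1/2)*(y - 4*sqrt(2))*(y + sqrt(2))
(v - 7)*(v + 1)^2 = v^3 - 5*v^2 - 13*v - 7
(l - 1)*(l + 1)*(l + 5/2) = l^3 + 5*l^2/2 - l - 5/2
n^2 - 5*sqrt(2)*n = n*(n - 5*sqrt(2))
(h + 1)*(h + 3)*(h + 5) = h^3 + 9*h^2 + 23*h + 15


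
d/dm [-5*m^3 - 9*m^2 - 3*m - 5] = -15*m^2 - 18*m - 3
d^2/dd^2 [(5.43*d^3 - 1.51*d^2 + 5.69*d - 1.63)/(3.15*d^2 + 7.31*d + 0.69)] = (-1.13686837721616e-13*d^5 - 1.13686837721616e-13*d^4 + 739.169916*d^3 + 86.9801219999999*d^2 - 283.891122*d - 225.95348)/(31.255875*d^6 + 217.600425*d^5 + 525.51072*d^4 + 485.947601*d^3 + 115.111872*d^2 + 10.440873*d + 0.328509)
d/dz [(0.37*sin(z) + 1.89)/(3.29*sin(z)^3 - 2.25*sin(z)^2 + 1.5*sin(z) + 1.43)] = (-2.4346*sin(z)^3 - 17.8218*sin(z)^2 + 8.505*sin(z) - 2.3059)*cos(z)/(10.8241*sin(z)^6 - 14.805*sin(z)^5 + 14.9325*sin(z)^4 + 2.6594*sin(z)^3 - 4.185*sin(z)^2 + 4.29*sin(z) + 2.0449)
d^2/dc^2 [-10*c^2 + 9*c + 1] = -20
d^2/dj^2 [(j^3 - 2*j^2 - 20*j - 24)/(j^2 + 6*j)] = 8*(7*j^3 - 18*j^2 - 108*j - 216)/(j^3*(j^3 + 18*j^2 + 108*j + 216))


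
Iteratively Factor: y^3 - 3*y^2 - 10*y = (y - 5)*(y^2 + 2*y) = y*(y - 5)*(y + 2)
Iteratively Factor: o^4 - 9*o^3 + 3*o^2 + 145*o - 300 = (o - 5)*(o^3 - 4*o^2 - 17*o + 60) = (o - 5)*(o + 4)*(o^2 - 8*o + 15) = (o - 5)^2*(o + 4)*(o - 3)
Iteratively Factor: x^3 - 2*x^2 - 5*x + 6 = (x - 1)*(x^2 - x - 6) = (x - 1)*(x + 2)*(x - 3)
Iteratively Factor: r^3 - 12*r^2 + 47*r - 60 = (r - 5)*(r^2 - 7*r + 12) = (r - 5)*(r - 4)*(r - 3)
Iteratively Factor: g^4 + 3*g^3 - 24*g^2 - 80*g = (g + 4)*(g^3 - g^2 - 20*g) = g*(g + 4)*(g^2 - g - 20) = g*(g - 5)*(g + 4)*(g + 4)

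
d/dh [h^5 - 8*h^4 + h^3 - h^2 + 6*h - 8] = 5*h^4 - 32*h^3 + 3*h^2 - 2*h + 6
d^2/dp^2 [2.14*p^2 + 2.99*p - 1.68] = 4.28000000000000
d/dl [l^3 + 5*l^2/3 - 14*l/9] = 3*l^2 + 10*l/3 - 14/9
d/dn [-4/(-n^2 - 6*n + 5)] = 8*(-n - 3)/(n^2 + 6*n - 5)^2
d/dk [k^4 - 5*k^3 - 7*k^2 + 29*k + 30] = 4*k^3 - 15*k^2 - 14*k + 29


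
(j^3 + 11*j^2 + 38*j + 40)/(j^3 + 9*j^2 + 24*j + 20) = (j + 4)/(j + 2)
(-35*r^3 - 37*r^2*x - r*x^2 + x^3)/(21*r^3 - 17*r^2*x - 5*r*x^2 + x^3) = (5*r^2 + 6*r*x + x^2)/(-3*r^2 + 2*r*x + x^2)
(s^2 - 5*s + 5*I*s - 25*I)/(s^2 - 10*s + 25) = (s + 5*I)/(s - 5)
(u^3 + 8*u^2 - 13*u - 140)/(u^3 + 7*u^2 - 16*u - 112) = (u + 5)/(u + 4)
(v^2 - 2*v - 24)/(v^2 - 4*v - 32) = (v - 6)/(v - 8)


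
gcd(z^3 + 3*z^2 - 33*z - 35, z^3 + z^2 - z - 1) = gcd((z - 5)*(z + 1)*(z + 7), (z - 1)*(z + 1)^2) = z + 1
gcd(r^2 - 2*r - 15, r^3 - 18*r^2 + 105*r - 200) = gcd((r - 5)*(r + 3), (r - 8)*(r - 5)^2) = r - 5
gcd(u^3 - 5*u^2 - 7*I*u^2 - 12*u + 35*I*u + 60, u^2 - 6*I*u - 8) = u - 4*I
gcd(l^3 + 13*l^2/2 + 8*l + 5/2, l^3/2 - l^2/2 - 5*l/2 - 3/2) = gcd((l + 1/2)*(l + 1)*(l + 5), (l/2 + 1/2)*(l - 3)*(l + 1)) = l + 1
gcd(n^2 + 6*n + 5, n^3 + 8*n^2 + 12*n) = 1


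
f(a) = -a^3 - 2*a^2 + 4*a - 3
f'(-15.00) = -611.00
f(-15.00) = 2862.00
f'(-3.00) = -11.00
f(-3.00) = -6.00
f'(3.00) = -35.00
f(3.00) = -36.00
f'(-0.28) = 4.88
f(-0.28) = -4.25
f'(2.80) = -30.72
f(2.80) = -29.43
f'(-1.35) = 3.93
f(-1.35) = -9.58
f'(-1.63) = 2.55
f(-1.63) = -10.50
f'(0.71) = -0.35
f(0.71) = -1.53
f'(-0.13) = 4.47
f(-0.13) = -3.55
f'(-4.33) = -34.93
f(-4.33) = 23.36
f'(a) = -3*a^2 - 4*a + 4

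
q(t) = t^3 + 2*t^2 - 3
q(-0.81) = -2.22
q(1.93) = 11.64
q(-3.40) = -19.18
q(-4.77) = -66.03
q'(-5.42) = 66.45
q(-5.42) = -103.47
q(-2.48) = -5.95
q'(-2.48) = 8.53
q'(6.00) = 132.00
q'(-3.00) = 15.00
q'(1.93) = 18.89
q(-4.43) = -50.69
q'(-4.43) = 41.15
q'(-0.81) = -1.27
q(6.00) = 285.00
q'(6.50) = 152.75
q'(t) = 3*t^2 + 4*t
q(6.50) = 356.12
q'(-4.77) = 49.18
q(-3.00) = -12.00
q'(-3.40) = 21.08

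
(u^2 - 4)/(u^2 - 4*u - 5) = (4 - u^2)/(-u^2 + 4*u + 5)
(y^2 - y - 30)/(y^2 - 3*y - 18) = (y + 5)/(y + 3)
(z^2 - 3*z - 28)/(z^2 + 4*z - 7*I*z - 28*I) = (z - 7)/(z - 7*I)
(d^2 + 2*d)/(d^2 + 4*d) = (d + 2)/(d + 4)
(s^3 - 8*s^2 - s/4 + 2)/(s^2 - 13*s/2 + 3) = (s^2 - 15*s/2 - 4)/(s - 6)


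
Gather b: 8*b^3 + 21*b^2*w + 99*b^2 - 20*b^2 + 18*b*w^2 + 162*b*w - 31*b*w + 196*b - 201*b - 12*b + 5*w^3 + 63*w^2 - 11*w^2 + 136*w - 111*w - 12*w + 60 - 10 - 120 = 8*b^3 + b^2*(21*w + 79) + b*(18*w^2 + 131*w - 17) + 5*w^3 + 52*w^2 + 13*w - 70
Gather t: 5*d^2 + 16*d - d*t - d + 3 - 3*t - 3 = 5*d^2 + 15*d + t*(-d - 3)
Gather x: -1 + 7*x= 7*x - 1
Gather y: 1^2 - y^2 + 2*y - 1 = -y^2 + 2*y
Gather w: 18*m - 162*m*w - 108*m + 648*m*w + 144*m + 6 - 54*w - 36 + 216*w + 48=54*m + w*(486*m + 162) + 18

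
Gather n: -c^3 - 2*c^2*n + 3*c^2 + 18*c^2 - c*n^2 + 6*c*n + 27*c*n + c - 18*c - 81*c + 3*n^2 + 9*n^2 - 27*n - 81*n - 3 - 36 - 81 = -c^3 + 21*c^2 - 98*c + n^2*(12 - c) + n*(-2*c^2 + 33*c - 108) - 120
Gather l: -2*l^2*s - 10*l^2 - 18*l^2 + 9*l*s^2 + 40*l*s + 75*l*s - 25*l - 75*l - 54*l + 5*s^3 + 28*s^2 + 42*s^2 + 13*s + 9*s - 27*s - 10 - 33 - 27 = l^2*(-2*s - 28) + l*(9*s^2 + 115*s - 154) + 5*s^3 + 70*s^2 - 5*s - 70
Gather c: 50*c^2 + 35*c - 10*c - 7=50*c^2 + 25*c - 7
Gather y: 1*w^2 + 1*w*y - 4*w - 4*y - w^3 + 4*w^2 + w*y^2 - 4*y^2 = -w^3 + 5*w^2 - 4*w + y^2*(w - 4) + y*(w - 4)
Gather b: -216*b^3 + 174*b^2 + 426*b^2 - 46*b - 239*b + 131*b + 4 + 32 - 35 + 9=-216*b^3 + 600*b^2 - 154*b + 10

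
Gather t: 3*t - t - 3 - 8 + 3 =2*t - 8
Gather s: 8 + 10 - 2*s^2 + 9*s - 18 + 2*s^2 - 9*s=0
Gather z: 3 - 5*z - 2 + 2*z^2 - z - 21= 2*z^2 - 6*z - 20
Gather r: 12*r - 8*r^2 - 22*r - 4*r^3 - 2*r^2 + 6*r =-4*r^3 - 10*r^2 - 4*r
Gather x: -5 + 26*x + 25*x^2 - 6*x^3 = -6*x^3 + 25*x^2 + 26*x - 5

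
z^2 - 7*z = z*(z - 7)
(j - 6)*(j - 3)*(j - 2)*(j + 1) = j^4 - 10*j^3 + 25*j^2 - 36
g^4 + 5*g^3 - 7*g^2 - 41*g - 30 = (g - 3)*(g + 1)*(g + 2)*(g + 5)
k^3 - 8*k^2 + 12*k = k*(k - 6)*(k - 2)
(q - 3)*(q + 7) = q^2 + 4*q - 21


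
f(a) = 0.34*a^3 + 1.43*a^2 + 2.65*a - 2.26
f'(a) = 1.02*a^2 + 2.86*a + 2.65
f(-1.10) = -3.90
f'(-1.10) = 0.74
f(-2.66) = -5.59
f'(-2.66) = 2.26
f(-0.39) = -3.10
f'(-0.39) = 1.69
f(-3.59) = -9.07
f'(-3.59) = 5.53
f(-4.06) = -12.20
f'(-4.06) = 7.85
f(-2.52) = -5.30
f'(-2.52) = 1.92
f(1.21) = 3.64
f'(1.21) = 7.60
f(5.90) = 132.98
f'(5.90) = 55.03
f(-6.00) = -40.12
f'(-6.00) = 22.21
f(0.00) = -2.26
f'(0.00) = 2.65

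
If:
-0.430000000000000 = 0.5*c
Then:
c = -0.86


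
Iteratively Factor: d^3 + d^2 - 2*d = (d - 1)*(d^2 + 2*d) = d*(d - 1)*(d + 2)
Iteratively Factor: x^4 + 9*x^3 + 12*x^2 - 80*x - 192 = (x + 4)*(x^3 + 5*x^2 - 8*x - 48) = (x + 4)^2*(x^2 + x - 12) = (x - 3)*(x + 4)^2*(x + 4)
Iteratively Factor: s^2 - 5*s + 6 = (s - 3)*(s - 2)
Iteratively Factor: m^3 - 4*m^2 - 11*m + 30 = (m - 2)*(m^2 - 2*m - 15) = (m - 2)*(m + 3)*(m - 5)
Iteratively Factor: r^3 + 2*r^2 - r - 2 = (r + 2)*(r^2 - 1) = (r - 1)*(r + 2)*(r + 1)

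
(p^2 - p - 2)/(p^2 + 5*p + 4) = (p - 2)/(p + 4)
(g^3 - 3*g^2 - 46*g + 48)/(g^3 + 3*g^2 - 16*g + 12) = (g - 8)/(g - 2)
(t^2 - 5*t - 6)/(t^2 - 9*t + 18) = (t + 1)/(t - 3)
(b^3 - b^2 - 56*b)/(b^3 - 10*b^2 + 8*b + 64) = b*(b + 7)/(b^2 - 2*b - 8)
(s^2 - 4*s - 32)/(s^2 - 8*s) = (s + 4)/s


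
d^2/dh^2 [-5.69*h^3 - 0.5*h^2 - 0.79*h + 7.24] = -34.14*h - 1.0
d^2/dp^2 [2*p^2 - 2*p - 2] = 4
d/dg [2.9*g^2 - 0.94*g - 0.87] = 5.8*g - 0.94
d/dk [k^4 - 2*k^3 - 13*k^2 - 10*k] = 4*k^3 - 6*k^2 - 26*k - 10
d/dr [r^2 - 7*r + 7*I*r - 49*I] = 2*r - 7 + 7*I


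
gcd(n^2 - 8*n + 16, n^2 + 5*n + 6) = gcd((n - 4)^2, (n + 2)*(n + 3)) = 1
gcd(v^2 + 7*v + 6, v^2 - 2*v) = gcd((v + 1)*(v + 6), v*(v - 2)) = 1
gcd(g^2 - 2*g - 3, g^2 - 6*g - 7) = g + 1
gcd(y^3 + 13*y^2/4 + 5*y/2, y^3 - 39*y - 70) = y + 2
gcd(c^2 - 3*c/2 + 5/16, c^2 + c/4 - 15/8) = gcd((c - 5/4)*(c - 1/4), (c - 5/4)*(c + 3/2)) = c - 5/4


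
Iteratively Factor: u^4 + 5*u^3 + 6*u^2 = (u)*(u^3 + 5*u^2 + 6*u) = u*(u + 3)*(u^2 + 2*u) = u^2*(u + 3)*(u + 2)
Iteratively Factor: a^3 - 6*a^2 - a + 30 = (a - 3)*(a^2 - 3*a - 10) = (a - 5)*(a - 3)*(a + 2)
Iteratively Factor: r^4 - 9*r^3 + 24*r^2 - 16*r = (r - 4)*(r^3 - 5*r^2 + 4*r) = (r - 4)*(r - 1)*(r^2 - 4*r) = (r - 4)^2*(r - 1)*(r)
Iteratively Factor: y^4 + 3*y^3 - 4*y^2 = (y)*(y^3 + 3*y^2 - 4*y) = y*(y + 4)*(y^2 - y) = y*(y - 1)*(y + 4)*(y)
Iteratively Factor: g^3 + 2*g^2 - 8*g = (g + 4)*(g^2 - 2*g) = (g - 2)*(g + 4)*(g)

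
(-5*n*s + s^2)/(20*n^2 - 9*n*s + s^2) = s/(-4*n + s)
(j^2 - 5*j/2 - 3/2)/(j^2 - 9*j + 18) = (j + 1/2)/(j - 6)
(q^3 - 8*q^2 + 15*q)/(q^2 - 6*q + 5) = q*(q - 3)/(q - 1)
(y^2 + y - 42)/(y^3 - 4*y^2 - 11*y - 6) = (y + 7)/(y^2 + 2*y + 1)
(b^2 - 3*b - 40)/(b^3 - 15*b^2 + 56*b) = (b + 5)/(b*(b - 7))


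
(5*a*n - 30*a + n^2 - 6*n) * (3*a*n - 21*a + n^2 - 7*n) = 15*a^2*n^2 - 195*a^2*n + 630*a^2 + 8*a*n^3 - 104*a*n^2 + 336*a*n + n^4 - 13*n^3 + 42*n^2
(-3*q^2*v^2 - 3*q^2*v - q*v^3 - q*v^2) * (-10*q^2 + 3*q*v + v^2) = 30*q^4*v^2 + 30*q^4*v + q^3*v^3 + q^3*v^2 - 6*q^2*v^4 - 6*q^2*v^3 - q*v^5 - q*v^4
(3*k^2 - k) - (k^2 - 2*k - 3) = 2*k^2 + k + 3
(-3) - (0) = -3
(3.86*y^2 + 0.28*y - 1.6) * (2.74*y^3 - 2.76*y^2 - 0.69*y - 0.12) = 10.5764*y^5 - 9.8864*y^4 - 7.8202*y^3 + 3.7596*y^2 + 1.0704*y + 0.192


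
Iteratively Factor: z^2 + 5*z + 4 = (z + 4)*(z + 1)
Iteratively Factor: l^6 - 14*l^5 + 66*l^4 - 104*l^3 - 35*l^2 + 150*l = (l - 3)*(l^5 - 11*l^4 + 33*l^3 - 5*l^2 - 50*l) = (l - 3)*(l + 1)*(l^4 - 12*l^3 + 45*l^2 - 50*l) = (l - 5)*(l - 3)*(l + 1)*(l^3 - 7*l^2 + 10*l) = (l - 5)^2*(l - 3)*(l + 1)*(l^2 - 2*l) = l*(l - 5)^2*(l - 3)*(l + 1)*(l - 2)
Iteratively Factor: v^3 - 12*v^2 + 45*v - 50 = (v - 5)*(v^2 - 7*v + 10) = (v - 5)*(v - 2)*(v - 5)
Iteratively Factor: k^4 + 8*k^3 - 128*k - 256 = (k + 4)*(k^3 + 4*k^2 - 16*k - 64) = (k + 4)^2*(k^2 - 16) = (k - 4)*(k + 4)^2*(k + 4)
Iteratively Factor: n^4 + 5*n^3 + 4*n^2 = (n)*(n^3 + 5*n^2 + 4*n) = n*(n + 4)*(n^2 + n) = n*(n + 1)*(n + 4)*(n)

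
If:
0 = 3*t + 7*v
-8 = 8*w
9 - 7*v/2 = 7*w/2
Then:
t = -25/3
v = 25/7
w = -1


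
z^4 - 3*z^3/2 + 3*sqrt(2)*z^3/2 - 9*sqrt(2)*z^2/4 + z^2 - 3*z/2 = z*(z - 3/2)*(z + sqrt(2)/2)*(z + sqrt(2))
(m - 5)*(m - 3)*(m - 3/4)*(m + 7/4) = m^4 - 7*m^3 + 91*m^2/16 + 51*m/2 - 315/16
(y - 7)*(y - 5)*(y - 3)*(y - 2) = y^4 - 17*y^3 + 101*y^2 - 247*y + 210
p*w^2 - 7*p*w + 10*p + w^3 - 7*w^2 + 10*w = (p + w)*(w - 5)*(w - 2)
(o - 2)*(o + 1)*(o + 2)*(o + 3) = o^4 + 4*o^3 - o^2 - 16*o - 12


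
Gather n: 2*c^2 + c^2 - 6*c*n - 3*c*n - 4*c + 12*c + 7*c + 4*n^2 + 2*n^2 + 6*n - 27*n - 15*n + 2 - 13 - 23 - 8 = 3*c^2 + 15*c + 6*n^2 + n*(-9*c - 36) - 42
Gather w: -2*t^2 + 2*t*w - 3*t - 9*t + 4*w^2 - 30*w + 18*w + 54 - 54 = -2*t^2 - 12*t + 4*w^2 + w*(2*t - 12)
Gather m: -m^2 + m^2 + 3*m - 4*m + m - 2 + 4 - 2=0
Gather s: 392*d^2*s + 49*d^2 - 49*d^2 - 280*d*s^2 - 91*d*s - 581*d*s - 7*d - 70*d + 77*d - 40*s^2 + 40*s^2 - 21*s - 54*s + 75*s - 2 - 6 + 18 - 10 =-280*d*s^2 + s*(392*d^2 - 672*d)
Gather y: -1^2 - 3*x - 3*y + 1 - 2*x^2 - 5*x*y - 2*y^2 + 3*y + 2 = -2*x^2 - 5*x*y - 3*x - 2*y^2 + 2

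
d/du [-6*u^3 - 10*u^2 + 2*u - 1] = -18*u^2 - 20*u + 2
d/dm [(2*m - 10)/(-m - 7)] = -24/(m + 7)^2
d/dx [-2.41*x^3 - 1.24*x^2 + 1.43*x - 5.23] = -7.23*x^2 - 2.48*x + 1.43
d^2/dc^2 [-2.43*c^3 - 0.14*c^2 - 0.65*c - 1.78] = -14.58*c - 0.28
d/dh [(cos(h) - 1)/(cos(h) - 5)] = 4*sin(h)/(cos(h) - 5)^2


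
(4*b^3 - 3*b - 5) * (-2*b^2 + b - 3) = -8*b^5 + 4*b^4 - 6*b^3 + 7*b^2 + 4*b + 15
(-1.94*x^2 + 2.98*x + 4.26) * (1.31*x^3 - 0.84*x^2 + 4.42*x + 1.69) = -2.5414*x^5 + 5.5334*x^4 - 5.4974*x^3 + 6.3146*x^2 + 23.8654*x + 7.1994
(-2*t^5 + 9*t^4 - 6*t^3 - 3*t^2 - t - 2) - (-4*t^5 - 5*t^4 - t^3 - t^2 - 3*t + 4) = 2*t^5 + 14*t^4 - 5*t^3 - 2*t^2 + 2*t - 6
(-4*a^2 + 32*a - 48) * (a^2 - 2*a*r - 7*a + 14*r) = -4*a^4 + 8*a^3*r + 60*a^3 - 120*a^2*r - 272*a^2 + 544*a*r + 336*a - 672*r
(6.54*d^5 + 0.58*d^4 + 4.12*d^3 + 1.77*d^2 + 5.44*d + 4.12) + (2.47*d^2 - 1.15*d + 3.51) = 6.54*d^5 + 0.58*d^4 + 4.12*d^3 + 4.24*d^2 + 4.29*d + 7.63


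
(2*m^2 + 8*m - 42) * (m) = 2*m^3 + 8*m^2 - 42*m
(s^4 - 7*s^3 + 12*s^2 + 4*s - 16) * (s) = s^5 - 7*s^4 + 12*s^3 + 4*s^2 - 16*s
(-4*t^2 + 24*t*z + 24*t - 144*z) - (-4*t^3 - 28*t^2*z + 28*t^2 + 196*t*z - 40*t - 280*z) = 4*t^3 + 28*t^2*z - 32*t^2 - 172*t*z + 64*t + 136*z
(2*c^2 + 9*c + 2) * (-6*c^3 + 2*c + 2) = -12*c^5 - 54*c^4 - 8*c^3 + 22*c^2 + 22*c + 4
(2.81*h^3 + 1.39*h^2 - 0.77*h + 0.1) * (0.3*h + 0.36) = 0.843*h^4 + 1.4286*h^3 + 0.2694*h^2 - 0.2472*h + 0.036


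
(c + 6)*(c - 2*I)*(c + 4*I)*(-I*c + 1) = -I*c^4 + 3*c^3 - 6*I*c^3 + 18*c^2 - 6*I*c^2 + 8*c - 36*I*c + 48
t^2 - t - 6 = (t - 3)*(t + 2)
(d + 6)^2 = d^2 + 12*d + 36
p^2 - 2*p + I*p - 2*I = (p - 2)*(p + I)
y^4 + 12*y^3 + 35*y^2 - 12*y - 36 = (y - 1)*(y + 1)*(y + 6)^2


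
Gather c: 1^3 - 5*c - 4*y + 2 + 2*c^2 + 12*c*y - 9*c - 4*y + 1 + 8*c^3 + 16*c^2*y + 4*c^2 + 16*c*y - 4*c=8*c^3 + c^2*(16*y + 6) + c*(28*y - 18) - 8*y + 4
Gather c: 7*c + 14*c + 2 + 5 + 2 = 21*c + 9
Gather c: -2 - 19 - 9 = -30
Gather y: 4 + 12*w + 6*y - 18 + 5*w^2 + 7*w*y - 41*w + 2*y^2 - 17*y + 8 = 5*w^2 - 29*w + 2*y^2 + y*(7*w - 11) - 6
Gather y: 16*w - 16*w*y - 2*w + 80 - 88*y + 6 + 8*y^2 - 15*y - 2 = 14*w + 8*y^2 + y*(-16*w - 103) + 84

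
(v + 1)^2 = v^2 + 2*v + 1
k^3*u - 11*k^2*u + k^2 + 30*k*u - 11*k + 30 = (k - 6)*(k - 5)*(k*u + 1)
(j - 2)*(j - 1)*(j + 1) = j^3 - 2*j^2 - j + 2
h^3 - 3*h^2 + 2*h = h*(h - 2)*(h - 1)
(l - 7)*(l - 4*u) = l^2 - 4*l*u - 7*l + 28*u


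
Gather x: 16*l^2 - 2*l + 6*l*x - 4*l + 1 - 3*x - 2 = 16*l^2 - 6*l + x*(6*l - 3) - 1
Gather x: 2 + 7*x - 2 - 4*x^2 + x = -4*x^2 + 8*x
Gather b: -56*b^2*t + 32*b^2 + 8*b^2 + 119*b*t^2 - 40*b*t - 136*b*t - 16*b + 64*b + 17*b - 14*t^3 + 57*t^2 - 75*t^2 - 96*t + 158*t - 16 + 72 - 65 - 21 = b^2*(40 - 56*t) + b*(119*t^2 - 176*t + 65) - 14*t^3 - 18*t^2 + 62*t - 30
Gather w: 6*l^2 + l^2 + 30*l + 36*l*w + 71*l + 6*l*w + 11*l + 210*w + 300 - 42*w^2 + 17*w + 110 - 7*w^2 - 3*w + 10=7*l^2 + 112*l - 49*w^2 + w*(42*l + 224) + 420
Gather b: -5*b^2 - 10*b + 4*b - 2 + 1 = -5*b^2 - 6*b - 1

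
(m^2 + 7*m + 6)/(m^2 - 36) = (m + 1)/(m - 6)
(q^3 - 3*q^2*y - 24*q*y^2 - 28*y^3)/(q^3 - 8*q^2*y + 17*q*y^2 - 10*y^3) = (q^3 - 3*q^2*y - 24*q*y^2 - 28*y^3)/(q^3 - 8*q^2*y + 17*q*y^2 - 10*y^3)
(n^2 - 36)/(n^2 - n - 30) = (n + 6)/(n + 5)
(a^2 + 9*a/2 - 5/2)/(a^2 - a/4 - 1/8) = 4*(a + 5)/(4*a + 1)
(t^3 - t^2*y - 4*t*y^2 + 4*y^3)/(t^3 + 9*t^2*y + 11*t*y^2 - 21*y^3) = (t^2 - 4*y^2)/(t^2 + 10*t*y + 21*y^2)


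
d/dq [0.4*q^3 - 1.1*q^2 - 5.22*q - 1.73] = 1.2*q^2 - 2.2*q - 5.22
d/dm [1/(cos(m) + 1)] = sin(m)/(cos(m) + 1)^2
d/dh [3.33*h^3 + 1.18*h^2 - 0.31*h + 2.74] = 9.99*h^2 + 2.36*h - 0.31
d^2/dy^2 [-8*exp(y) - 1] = -8*exp(y)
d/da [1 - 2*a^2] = -4*a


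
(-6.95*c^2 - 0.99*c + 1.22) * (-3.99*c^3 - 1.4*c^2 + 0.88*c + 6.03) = 27.7305*c^5 + 13.6801*c^4 - 9.5978*c^3 - 44.4877*c^2 - 4.8961*c + 7.3566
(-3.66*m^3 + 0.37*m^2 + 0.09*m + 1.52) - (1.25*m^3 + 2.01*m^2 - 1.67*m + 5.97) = -4.91*m^3 - 1.64*m^2 + 1.76*m - 4.45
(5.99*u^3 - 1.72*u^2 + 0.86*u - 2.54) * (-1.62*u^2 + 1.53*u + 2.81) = -9.7038*u^5 + 11.9511*u^4 + 12.8071*u^3 + 0.597400000000001*u^2 - 1.4696*u - 7.1374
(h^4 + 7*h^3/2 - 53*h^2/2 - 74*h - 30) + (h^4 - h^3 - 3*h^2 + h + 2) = 2*h^4 + 5*h^3/2 - 59*h^2/2 - 73*h - 28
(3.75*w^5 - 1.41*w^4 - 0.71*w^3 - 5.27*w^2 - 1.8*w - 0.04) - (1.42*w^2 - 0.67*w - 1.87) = 3.75*w^5 - 1.41*w^4 - 0.71*w^3 - 6.69*w^2 - 1.13*w + 1.83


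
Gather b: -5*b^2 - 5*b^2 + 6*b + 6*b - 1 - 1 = -10*b^2 + 12*b - 2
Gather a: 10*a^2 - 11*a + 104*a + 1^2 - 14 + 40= 10*a^2 + 93*a + 27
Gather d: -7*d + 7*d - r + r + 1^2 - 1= 0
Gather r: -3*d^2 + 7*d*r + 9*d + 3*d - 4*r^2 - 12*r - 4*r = -3*d^2 + 12*d - 4*r^2 + r*(7*d - 16)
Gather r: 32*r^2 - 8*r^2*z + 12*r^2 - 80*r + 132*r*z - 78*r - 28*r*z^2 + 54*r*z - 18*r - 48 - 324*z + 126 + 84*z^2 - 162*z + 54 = r^2*(44 - 8*z) + r*(-28*z^2 + 186*z - 176) + 84*z^2 - 486*z + 132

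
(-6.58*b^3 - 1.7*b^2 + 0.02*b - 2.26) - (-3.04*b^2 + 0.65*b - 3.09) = -6.58*b^3 + 1.34*b^2 - 0.63*b + 0.83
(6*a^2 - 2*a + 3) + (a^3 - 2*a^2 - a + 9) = a^3 + 4*a^2 - 3*a + 12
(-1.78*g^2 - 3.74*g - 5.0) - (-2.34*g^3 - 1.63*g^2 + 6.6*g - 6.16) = 2.34*g^3 - 0.15*g^2 - 10.34*g + 1.16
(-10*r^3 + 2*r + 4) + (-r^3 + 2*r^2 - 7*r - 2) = -11*r^3 + 2*r^2 - 5*r + 2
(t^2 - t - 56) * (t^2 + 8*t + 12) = t^4 + 7*t^3 - 52*t^2 - 460*t - 672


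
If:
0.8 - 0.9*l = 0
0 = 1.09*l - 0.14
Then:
No Solution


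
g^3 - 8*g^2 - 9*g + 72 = (g - 8)*(g - 3)*(g + 3)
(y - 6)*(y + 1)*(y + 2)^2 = y^4 - y^3 - 22*y^2 - 44*y - 24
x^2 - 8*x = x*(x - 8)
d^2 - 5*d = d*(d - 5)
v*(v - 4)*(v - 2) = v^3 - 6*v^2 + 8*v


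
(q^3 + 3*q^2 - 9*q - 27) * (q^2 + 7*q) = q^5 + 10*q^4 + 12*q^3 - 90*q^2 - 189*q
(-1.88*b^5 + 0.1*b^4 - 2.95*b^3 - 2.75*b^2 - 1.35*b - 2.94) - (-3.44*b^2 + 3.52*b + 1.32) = -1.88*b^5 + 0.1*b^4 - 2.95*b^3 + 0.69*b^2 - 4.87*b - 4.26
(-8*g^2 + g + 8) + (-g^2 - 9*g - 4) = -9*g^2 - 8*g + 4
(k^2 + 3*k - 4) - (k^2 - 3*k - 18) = 6*k + 14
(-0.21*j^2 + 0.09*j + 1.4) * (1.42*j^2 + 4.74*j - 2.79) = -0.2982*j^4 - 0.8676*j^3 + 3.0005*j^2 + 6.3849*j - 3.906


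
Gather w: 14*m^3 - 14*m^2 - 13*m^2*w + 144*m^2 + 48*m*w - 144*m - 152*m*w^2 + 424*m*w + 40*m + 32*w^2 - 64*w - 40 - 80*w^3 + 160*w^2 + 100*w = 14*m^3 + 130*m^2 - 104*m - 80*w^3 + w^2*(192 - 152*m) + w*(-13*m^2 + 472*m + 36) - 40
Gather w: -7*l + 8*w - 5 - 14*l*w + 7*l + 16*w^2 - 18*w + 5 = 16*w^2 + w*(-14*l - 10)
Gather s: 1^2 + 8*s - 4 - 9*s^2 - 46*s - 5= -9*s^2 - 38*s - 8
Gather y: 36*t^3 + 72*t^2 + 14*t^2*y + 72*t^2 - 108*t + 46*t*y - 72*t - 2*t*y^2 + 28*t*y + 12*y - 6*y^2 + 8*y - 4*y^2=36*t^3 + 144*t^2 - 180*t + y^2*(-2*t - 10) + y*(14*t^2 + 74*t + 20)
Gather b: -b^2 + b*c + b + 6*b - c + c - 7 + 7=-b^2 + b*(c + 7)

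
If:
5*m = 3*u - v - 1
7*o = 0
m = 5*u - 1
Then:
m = -5*v/22 - 1/11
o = 0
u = 2/11 - v/22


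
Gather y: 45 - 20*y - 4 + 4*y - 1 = 40 - 16*y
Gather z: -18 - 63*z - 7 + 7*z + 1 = -56*z - 24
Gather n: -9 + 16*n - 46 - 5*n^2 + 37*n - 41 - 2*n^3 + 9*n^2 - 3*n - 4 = -2*n^3 + 4*n^2 + 50*n - 100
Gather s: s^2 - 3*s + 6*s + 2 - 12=s^2 + 3*s - 10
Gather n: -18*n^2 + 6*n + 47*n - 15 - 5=-18*n^2 + 53*n - 20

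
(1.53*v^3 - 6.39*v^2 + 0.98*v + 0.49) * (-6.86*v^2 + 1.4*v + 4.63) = -10.4958*v^5 + 45.9774*v^4 - 8.5849*v^3 - 31.5751*v^2 + 5.2234*v + 2.2687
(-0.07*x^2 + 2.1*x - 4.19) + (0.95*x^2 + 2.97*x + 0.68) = 0.88*x^2 + 5.07*x - 3.51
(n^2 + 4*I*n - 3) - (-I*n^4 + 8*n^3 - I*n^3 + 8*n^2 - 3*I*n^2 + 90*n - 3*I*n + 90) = I*n^4 - 8*n^3 + I*n^3 - 7*n^2 + 3*I*n^2 - 90*n + 7*I*n - 93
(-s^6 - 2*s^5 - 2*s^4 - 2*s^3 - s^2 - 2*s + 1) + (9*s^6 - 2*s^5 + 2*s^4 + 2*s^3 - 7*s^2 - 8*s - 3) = 8*s^6 - 4*s^5 - 8*s^2 - 10*s - 2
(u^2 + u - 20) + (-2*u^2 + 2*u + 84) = -u^2 + 3*u + 64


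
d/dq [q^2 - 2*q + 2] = 2*q - 2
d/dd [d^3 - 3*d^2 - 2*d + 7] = 3*d^2 - 6*d - 2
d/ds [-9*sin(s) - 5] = -9*cos(s)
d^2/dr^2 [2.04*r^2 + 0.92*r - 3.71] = 4.08000000000000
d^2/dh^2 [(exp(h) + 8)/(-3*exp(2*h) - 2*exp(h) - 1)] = (-9*exp(4*h) - 282*exp(3*h) - 126*exp(2*h) + 66*exp(h) + 15)*exp(h)/(27*exp(6*h) + 54*exp(5*h) + 63*exp(4*h) + 44*exp(3*h) + 21*exp(2*h) + 6*exp(h) + 1)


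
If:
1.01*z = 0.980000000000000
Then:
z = 0.97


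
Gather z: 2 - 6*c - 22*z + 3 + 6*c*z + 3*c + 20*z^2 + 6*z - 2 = -3*c + 20*z^2 + z*(6*c - 16) + 3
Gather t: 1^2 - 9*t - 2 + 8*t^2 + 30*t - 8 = 8*t^2 + 21*t - 9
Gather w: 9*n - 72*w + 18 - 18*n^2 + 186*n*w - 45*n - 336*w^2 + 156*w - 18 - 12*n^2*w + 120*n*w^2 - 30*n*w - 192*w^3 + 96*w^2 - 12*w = -18*n^2 - 36*n - 192*w^3 + w^2*(120*n - 240) + w*(-12*n^2 + 156*n + 72)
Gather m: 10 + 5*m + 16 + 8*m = 13*m + 26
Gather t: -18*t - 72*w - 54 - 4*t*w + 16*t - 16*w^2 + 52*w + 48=t*(-4*w - 2) - 16*w^2 - 20*w - 6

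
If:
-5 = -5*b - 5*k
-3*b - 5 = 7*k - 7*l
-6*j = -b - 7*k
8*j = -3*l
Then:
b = 76/51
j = -11/34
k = -25/51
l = 44/51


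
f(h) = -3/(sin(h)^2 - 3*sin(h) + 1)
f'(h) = -3*(-2*sin(h)*cos(h) + 3*cos(h))/(sin(h)^2 - 3*sin(h) + 1)^2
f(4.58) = -0.61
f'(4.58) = 0.08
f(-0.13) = -2.13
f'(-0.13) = -4.91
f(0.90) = 4.07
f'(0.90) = -4.93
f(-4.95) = 3.09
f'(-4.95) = -0.79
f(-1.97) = -0.65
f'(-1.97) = 0.27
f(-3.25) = -4.37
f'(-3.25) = 17.58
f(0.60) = 8.00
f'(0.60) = -32.92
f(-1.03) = -0.70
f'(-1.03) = -0.39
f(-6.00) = -12.51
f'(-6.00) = -122.26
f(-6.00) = -12.51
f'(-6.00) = -122.26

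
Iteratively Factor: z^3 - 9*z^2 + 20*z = (z)*(z^2 - 9*z + 20) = z*(z - 4)*(z - 5)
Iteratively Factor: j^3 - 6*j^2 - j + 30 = (j - 3)*(j^2 - 3*j - 10) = (j - 3)*(j + 2)*(j - 5)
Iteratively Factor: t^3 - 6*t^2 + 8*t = (t)*(t^2 - 6*t + 8) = t*(t - 4)*(t - 2)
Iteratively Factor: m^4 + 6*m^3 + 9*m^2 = (m)*(m^3 + 6*m^2 + 9*m) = m*(m + 3)*(m^2 + 3*m) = m*(m + 3)^2*(m)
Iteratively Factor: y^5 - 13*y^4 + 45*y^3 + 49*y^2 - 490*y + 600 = (y - 5)*(y^4 - 8*y^3 + 5*y^2 + 74*y - 120) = (y - 5)^2*(y^3 - 3*y^2 - 10*y + 24) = (y - 5)^2*(y - 2)*(y^2 - y - 12) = (y - 5)^2*(y - 2)*(y + 3)*(y - 4)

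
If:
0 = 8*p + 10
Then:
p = -5/4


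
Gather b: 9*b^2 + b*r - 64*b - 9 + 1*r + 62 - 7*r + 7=9*b^2 + b*(r - 64) - 6*r + 60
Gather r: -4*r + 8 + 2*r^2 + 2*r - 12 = 2*r^2 - 2*r - 4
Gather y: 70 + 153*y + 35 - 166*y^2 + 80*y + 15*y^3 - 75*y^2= 15*y^3 - 241*y^2 + 233*y + 105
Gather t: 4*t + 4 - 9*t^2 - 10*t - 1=-9*t^2 - 6*t + 3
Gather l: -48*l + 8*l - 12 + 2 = -40*l - 10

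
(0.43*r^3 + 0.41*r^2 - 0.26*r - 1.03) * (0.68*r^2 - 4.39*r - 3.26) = 0.2924*r^5 - 1.6089*r^4 - 3.3785*r^3 - 0.8956*r^2 + 5.3693*r + 3.3578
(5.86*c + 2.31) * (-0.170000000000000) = -0.9962*c - 0.3927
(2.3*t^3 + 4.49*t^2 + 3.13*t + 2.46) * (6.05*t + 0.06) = 13.915*t^4 + 27.3025*t^3 + 19.2059*t^2 + 15.0708*t + 0.1476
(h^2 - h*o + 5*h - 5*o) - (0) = h^2 - h*o + 5*h - 5*o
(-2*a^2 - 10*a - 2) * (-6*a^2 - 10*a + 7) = 12*a^4 + 80*a^3 + 98*a^2 - 50*a - 14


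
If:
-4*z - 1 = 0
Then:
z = -1/4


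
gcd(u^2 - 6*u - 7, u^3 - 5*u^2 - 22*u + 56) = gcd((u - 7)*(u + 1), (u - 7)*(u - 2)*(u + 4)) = u - 7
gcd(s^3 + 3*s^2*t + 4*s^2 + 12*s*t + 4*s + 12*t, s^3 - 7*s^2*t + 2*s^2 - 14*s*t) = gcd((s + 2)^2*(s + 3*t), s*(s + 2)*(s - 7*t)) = s + 2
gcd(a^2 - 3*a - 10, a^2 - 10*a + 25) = a - 5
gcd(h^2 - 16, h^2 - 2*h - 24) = h + 4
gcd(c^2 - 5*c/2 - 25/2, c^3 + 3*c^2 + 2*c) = 1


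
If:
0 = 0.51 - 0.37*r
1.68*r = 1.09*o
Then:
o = 2.12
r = 1.38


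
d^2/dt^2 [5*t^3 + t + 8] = 30*t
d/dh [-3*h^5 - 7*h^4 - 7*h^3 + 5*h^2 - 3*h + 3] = -15*h^4 - 28*h^3 - 21*h^2 + 10*h - 3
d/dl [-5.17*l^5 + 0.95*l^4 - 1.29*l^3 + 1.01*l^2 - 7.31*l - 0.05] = -25.85*l^4 + 3.8*l^3 - 3.87*l^2 + 2.02*l - 7.31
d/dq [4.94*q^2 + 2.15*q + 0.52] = 9.88*q + 2.15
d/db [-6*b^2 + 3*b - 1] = 3 - 12*b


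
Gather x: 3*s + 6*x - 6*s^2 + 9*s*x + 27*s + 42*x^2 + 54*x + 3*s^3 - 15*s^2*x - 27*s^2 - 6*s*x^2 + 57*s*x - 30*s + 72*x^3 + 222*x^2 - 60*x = 3*s^3 - 33*s^2 + 72*x^3 + x^2*(264 - 6*s) + x*(-15*s^2 + 66*s)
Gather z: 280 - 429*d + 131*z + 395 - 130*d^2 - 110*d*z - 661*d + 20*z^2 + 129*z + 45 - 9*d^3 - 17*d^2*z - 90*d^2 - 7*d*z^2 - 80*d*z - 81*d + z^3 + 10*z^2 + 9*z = -9*d^3 - 220*d^2 - 1171*d + z^3 + z^2*(30 - 7*d) + z*(-17*d^2 - 190*d + 269) + 720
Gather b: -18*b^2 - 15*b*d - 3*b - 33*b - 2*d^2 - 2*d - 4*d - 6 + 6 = -18*b^2 + b*(-15*d - 36) - 2*d^2 - 6*d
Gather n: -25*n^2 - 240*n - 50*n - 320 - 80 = -25*n^2 - 290*n - 400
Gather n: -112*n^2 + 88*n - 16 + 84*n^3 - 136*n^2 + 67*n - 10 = 84*n^3 - 248*n^2 + 155*n - 26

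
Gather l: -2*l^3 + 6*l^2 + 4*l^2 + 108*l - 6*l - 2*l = -2*l^3 + 10*l^2 + 100*l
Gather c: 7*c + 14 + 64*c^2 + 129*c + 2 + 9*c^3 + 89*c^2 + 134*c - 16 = 9*c^3 + 153*c^2 + 270*c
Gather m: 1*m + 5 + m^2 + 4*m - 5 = m^2 + 5*m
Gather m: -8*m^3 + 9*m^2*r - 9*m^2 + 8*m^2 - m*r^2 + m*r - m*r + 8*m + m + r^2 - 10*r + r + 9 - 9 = -8*m^3 + m^2*(9*r - 1) + m*(9 - r^2) + r^2 - 9*r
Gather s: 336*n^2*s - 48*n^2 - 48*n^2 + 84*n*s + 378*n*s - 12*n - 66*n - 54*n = -96*n^2 - 132*n + s*(336*n^2 + 462*n)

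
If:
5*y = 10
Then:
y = 2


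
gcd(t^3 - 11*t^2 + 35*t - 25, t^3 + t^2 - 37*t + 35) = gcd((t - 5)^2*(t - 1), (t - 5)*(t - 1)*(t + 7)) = t^2 - 6*t + 5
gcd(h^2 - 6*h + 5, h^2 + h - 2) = h - 1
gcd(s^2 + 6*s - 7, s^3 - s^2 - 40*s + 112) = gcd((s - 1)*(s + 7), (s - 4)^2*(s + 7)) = s + 7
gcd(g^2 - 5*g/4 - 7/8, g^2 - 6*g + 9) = 1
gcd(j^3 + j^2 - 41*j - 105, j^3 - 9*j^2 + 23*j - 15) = 1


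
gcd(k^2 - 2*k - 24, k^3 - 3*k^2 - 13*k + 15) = 1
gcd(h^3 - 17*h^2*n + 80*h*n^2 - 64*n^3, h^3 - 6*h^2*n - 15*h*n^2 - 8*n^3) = h - 8*n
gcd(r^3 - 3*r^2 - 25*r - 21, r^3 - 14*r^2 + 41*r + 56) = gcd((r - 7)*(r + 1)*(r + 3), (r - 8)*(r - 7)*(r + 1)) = r^2 - 6*r - 7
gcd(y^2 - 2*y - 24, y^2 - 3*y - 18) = y - 6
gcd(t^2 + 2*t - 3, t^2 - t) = t - 1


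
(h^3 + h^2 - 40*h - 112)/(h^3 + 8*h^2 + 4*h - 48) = (h^2 - 3*h - 28)/(h^2 + 4*h - 12)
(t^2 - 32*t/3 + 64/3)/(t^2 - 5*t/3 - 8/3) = (t - 8)/(t + 1)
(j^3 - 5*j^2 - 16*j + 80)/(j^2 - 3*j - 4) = (j^2 - j - 20)/(j + 1)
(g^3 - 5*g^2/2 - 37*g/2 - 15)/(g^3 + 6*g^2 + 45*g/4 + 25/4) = 2*(g - 6)/(2*g + 5)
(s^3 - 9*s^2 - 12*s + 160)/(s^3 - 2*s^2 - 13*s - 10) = (s^2 - 4*s - 32)/(s^2 + 3*s + 2)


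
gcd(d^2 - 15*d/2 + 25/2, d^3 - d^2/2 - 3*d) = 1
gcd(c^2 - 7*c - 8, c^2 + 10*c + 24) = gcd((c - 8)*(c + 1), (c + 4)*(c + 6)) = 1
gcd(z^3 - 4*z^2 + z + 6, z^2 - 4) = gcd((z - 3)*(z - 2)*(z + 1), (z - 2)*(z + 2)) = z - 2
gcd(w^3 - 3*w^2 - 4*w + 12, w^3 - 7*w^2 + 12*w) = w - 3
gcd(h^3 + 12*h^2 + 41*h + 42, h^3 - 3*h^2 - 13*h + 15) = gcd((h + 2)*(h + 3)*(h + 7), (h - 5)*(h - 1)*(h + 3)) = h + 3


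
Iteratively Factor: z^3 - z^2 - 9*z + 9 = (z - 1)*(z^2 - 9) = (z - 1)*(z + 3)*(z - 3)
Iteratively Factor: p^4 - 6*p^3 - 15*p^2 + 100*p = (p + 4)*(p^3 - 10*p^2 + 25*p) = p*(p + 4)*(p^2 - 10*p + 25) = p*(p - 5)*(p + 4)*(p - 5)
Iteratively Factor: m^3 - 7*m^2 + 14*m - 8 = (m - 4)*(m^2 - 3*m + 2) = (m - 4)*(m - 2)*(m - 1)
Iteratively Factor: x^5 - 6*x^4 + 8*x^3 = (x)*(x^4 - 6*x^3 + 8*x^2) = x^2*(x^3 - 6*x^2 + 8*x) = x^2*(x - 4)*(x^2 - 2*x) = x^3*(x - 4)*(x - 2)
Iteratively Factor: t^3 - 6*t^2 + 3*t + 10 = (t - 2)*(t^2 - 4*t - 5) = (t - 5)*(t - 2)*(t + 1)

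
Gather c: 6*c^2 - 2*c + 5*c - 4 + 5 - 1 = 6*c^2 + 3*c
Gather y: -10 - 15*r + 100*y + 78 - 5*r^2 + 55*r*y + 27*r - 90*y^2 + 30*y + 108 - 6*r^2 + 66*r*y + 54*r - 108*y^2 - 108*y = -11*r^2 + 66*r - 198*y^2 + y*(121*r + 22) + 176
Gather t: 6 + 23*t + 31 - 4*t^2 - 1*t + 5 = -4*t^2 + 22*t + 42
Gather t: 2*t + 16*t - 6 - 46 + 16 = 18*t - 36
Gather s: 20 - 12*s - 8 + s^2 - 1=s^2 - 12*s + 11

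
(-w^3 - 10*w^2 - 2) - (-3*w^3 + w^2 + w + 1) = 2*w^3 - 11*w^2 - w - 3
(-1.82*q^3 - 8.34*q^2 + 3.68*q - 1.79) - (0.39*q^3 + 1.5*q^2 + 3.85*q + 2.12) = -2.21*q^3 - 9.84*q^2 - 0.17*q - 3.91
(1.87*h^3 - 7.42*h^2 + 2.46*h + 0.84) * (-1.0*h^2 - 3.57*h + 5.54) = -1.87*h^5 + 0.7441*h^4 + 34.3892*h^3 - 50.729*h^2 + 10.6296*h + 4.6536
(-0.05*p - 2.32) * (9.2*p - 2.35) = -0.46*p^2 - 21.2265*p + 5.452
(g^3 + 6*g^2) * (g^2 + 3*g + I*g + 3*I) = g^5 + 9*g^4 + I*g^4 + 18*g^3 + 9*I*g^3 + 18*I*g^2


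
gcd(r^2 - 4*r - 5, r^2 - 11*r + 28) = 1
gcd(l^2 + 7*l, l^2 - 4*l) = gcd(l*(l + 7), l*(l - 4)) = l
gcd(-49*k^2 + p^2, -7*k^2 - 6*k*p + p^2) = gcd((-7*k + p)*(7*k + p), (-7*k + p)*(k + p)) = -7*k + p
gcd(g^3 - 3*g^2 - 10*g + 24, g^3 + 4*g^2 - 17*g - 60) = g^2 - g - 12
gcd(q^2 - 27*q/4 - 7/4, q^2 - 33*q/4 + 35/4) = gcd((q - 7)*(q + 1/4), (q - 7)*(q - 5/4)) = q - 7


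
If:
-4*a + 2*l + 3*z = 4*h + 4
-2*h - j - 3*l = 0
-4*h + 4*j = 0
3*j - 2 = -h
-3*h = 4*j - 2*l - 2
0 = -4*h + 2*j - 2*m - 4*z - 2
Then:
No Solution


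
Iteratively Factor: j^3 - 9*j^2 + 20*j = (j - 4)*(j^2 - 5*j) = j*(j - 4)*(j - 5)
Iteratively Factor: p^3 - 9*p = (p - 3)*(p^2 + 3*p) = p*(p - 3)*(p + 3)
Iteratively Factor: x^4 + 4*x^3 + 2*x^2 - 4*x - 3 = (x + 3)*(x^3 + x^2 - x - 1) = (x + 1)*(x + 3)*(x^2 - 1) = (x + 1)^2*(x + 3)*(x - 1)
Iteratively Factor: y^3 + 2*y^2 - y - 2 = (y - 1)*(y^2 + 3*y + 2) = (y - 1)*(y + 2)*(y + 1)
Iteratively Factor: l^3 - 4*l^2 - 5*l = (l + 1)*(l^2 - 5*l) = l*(l + 1)*(l - 5)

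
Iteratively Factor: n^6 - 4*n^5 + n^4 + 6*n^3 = (n)*(n^5 - 4*n^4 + n^3 + 6*n^2) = n*(n + 1)*(n^4 - 5*n^3 + 6*n^2) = n*(n - 3)*(n + 1)*(n^3 - 2*n^2) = n*(n - 3)*(n - 2)*(n + 1)*(n^2) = n^2*(n - 3)*(n - 2)*(n + 1)*(n)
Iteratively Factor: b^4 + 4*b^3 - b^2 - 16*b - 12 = (b + 3)*(b^3 + b^2 - 4*b - 4) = (b + 1)*(b + 3)*(b^2 - 4) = (b - 2)*(b + 1)*(b + 3)*(b + 2)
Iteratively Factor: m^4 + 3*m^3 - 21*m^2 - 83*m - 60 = (m + 1)*(m^3 + 2*m^2 - 23*m - 60) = (m - 5)*(m + 1)*(m^2 + 7*m + 12) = (m - 5)*(m + 1)*(m + 3)*(m + 4)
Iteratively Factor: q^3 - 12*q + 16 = (q - 2)*(q^2 + 2*q - 8) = (q - 2)*(q + 4)*(q - 2)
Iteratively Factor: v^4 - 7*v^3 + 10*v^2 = (v)*(v^3 - 7*v^2 + 10*v) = v*(v - 2)*(v^2 - 5*v) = v*(v - 5)*(v - 2)*(v)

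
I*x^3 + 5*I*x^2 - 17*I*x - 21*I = (x - 3)*(x + 7)*(I*x + I)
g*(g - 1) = g^2 - g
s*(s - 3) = s^2 - 3*s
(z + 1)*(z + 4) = z^2 + 5*z + 4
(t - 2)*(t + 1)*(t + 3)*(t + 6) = t^4 + 8*t^3 + 7*t^2 - 36*t - 36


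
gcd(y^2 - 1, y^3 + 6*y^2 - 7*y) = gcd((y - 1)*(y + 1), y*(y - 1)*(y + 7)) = y - 1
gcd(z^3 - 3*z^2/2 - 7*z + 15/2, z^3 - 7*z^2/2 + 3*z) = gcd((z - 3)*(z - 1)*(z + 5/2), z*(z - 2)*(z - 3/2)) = 1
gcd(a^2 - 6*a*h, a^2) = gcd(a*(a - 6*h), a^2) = a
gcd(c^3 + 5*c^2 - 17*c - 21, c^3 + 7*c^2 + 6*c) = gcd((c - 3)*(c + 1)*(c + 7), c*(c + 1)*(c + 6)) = c + 1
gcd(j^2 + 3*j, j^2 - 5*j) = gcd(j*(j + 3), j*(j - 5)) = j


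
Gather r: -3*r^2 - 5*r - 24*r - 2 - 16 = -3*r^2 - 29*r - 18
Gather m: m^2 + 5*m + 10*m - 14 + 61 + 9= m^2 + 15*m + 56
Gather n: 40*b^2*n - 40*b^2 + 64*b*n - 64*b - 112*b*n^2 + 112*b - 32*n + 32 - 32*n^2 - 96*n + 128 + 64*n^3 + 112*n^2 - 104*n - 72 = -40*b^2 + 48*b + 64*n^3 + n^2*(80 - 112*b) + n*(40*b^2 + 64*b - 232) + 88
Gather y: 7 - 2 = 5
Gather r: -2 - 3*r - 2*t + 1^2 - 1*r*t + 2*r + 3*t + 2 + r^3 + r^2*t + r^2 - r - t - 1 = r^3 + r^2*(t + 1) + r*(-t - 2)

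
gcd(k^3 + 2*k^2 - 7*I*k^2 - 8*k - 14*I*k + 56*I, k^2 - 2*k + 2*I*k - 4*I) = k - 2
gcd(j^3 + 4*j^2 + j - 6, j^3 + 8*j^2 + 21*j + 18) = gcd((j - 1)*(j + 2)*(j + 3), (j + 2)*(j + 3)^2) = j^2 + 5*j + 6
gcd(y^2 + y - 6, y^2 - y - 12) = y + 3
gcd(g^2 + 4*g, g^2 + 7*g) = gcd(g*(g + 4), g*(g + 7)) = g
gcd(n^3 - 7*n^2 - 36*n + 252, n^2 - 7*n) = n - 7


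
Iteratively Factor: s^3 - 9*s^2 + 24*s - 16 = (s - 4)*(s^2 - 5*s + 4) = (s - 4)^2*(s - 1)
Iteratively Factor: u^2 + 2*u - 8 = (u + 4)*(u - 2)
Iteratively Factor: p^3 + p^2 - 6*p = (p - 2)*(p^2 + 3*p) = (p - 2)*(p + 3)*(p)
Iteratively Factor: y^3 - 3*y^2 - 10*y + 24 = (y + 3)*(y^2 - 6*y + 8) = (y - 4)*(y + 3)*(y - 2)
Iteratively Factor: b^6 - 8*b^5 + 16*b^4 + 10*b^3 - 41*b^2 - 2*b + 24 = (b - 4)*(b^5 - 4*b^4 + 10*b^2 - b - 6) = (b - 4)*(b - 2)*(b^4 - 2*b^3 - 4*b^2 + 2*b + 3) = (b - 4)*(b - 2)*(b - 1)*(b^3 - b^2 - 5*b - 3) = (b - 4)*(b - 3)*(b - 2)*(b - 1)*(b^2 + 2*b + 1) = (b - 4)*(b - 3)*(b - 2)*(b - 1)*(b + 1)*(b + 1)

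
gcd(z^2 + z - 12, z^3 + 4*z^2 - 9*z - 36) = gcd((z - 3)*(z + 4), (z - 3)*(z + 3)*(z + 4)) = z^2 + z - 12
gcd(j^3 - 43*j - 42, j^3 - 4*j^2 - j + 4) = j + 1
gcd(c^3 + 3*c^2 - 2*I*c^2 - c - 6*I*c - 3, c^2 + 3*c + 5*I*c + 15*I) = c + 3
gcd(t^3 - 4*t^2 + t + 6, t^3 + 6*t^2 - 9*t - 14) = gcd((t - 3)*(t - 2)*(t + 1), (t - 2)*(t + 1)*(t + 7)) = t^2 - t - 2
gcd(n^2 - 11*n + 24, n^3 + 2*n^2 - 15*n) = n - 3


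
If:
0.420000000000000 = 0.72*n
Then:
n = 0.58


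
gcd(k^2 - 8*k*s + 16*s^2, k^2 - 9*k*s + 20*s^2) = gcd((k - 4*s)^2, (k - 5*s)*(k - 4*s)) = -k + 4*s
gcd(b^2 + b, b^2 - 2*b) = b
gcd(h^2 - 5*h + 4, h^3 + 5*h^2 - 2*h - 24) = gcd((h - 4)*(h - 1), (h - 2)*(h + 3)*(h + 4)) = 1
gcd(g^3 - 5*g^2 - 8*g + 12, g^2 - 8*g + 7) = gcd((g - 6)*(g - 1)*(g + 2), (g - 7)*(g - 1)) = g - 1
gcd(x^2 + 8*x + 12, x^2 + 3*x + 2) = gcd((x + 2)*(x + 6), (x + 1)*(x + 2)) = x + 2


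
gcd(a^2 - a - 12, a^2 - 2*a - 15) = a + 3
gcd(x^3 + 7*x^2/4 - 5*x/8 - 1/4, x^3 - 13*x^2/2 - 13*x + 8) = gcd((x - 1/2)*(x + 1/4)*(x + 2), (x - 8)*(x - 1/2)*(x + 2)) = x^2 + 3*x/2 - 1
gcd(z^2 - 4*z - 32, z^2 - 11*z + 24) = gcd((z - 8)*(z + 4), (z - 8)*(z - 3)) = z - 8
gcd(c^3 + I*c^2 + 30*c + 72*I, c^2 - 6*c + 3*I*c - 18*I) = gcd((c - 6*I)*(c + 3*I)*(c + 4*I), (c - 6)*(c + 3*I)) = c + 3*I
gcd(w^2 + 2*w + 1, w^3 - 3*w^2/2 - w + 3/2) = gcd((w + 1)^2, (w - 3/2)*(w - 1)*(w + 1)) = w + 1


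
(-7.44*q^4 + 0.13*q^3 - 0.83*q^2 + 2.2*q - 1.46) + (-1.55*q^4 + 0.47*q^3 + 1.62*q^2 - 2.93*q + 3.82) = -8.99*q^4 + 0.6*q^3 + 0.79*q^2 - 0.73*q + 2.36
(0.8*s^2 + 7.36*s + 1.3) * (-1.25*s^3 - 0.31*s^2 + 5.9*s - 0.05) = -1.0*s^5 - 9.448*s^4 + 0.813400000000001*s^3 + 42.981*s^2 + 7.302*s - 0.065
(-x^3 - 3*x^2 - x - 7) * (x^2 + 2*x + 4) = -x^5 - 5*x^4 - 11*x^3 - 21*x^2 - 18*x - 28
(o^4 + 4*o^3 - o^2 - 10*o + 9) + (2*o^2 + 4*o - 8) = o^4 + 4*o^3 + o^2 - 6*o + 1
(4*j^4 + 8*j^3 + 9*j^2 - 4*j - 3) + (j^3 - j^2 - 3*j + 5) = 4*j^4 + 9*j^3 + 8*j^2 - 7*j + 2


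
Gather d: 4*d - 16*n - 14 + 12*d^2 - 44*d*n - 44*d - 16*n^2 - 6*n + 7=12*d^2 + d*(-44*n - 40) - 16*n^2 - 22*n - 7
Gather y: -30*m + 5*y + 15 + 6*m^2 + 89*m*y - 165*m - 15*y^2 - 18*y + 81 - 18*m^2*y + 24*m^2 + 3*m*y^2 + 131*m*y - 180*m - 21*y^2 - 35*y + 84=30*m^2 - 375*m + y^2*(3*m - 36) + y*(-18*m^2 + 220*m - 48) + 180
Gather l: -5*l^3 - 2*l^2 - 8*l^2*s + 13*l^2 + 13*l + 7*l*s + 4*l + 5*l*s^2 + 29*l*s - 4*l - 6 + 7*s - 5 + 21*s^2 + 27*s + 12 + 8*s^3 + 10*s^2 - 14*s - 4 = -5*l^3 + l^2*(11 - 8*s) + l*(5*s^2 + 36*s + 13) + 8*s^3 + 31*s^2 + 20*s - 3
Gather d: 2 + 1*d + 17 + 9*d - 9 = 10*d + 10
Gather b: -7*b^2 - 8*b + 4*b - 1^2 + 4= -7*b^2 - 4*b + 3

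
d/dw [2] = 0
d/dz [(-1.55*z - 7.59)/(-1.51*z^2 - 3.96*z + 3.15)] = (2.3405*z^2 + 6.138*z - (1.55*z + 7.59)*(3.02*z + 3.96) - 4.8825)/(1.51*z^2 + 3.96*z - 3.15)^2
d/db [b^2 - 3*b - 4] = 2*b - 3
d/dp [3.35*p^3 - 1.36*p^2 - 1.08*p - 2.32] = 10.05*p^2 - 2.72*p - 1.08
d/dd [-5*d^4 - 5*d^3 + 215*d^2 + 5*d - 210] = -20*d^3 - 15*d^2 + 430*d + 5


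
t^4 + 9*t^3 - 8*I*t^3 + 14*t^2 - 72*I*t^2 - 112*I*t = t*(t + 2)*(t + 7)*(t - 8*I)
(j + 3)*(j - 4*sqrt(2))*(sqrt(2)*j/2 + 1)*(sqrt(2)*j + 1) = j^4 - 5*sqrt(2)*j^3/2 + 3*j^3 - 11*j^2 - 15*sqrt(2)*j^2/2 - 33*j - 4*sqrt(2)*j - 12*sqrt(2)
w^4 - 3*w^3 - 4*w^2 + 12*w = w*(w - 3)*(w - 2)*(w + 2)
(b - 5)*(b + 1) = b^2 - 4*b - 5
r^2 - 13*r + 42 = (r - 7)*(r - 6)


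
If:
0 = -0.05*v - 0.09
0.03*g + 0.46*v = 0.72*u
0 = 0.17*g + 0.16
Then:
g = -0.94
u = -1.19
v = -1.80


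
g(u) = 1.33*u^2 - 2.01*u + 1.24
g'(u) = 2.66*u - 2.01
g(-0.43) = 2.35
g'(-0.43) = -3.15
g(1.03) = 0.58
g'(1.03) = 0.73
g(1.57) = 1.36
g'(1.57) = 2.17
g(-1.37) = 6.49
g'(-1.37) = -5.65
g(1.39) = 1.02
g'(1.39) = 1.69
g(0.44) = 0.61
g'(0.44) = -0.84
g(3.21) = 8.49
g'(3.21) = 6.53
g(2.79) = 5.98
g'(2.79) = 5.41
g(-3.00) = 19.24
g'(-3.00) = -9.99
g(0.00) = 1.24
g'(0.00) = -2.01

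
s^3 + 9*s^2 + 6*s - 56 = (s - 2)*(s + 4)*(s + 7)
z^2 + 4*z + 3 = (z + 1)*(z + 3)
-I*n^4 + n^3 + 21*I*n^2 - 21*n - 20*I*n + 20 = (n - 4)*(n + 5)*(n + I)*(-I*n + I)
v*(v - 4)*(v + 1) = v^3 - 3*v^2 - 4*v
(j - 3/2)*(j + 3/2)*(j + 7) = j^3 + 7*j^2 - 9*j/4 - 63/4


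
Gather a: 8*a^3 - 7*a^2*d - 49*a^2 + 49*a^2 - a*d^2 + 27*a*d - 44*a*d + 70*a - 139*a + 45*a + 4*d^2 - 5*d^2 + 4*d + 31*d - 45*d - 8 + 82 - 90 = 8*a^3 - 7*a^2*d + a*(-d^2 - 17*d - 24) - d^2 - 10*d - 16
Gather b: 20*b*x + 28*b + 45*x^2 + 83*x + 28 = b*(20*x + 28) + 45*x^2 + 83*x + 28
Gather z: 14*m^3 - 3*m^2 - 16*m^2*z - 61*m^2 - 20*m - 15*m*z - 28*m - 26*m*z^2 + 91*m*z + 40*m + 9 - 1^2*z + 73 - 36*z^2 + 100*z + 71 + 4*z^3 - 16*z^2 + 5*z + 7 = 14*m^3 - 64*m^2 - 8*m + 4*z^3 + z^2*(-26*m - 52) + z*(-16*m^2 + 76*m + 104) + 160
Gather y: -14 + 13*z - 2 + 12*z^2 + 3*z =12*z^2 + 16*z - 16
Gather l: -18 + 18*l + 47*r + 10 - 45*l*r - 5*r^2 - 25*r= l*(18 - 45*r) - 5*r^2 + 22*r - 8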